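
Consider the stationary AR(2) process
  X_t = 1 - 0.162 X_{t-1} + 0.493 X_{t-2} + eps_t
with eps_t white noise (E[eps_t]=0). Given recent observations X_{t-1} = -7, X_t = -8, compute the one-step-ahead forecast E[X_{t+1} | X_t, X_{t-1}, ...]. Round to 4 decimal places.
E[X_{t+1} \mid \mathcal F_t] = -1.1550

For an AR(p) model X_t = c + sum_i phi_i X_{t-i} + eps_t, the
one-step-ahead conditional mean is
  E[X_{t+1} | X_t, ...] = c + sum_i phi_i X_{t+1-i}.
Substitute known values:
  E[X_{t+1} | ...] = 1 + (-0.162) * (-8) + (0.493) * (-7)
                   = -1.1550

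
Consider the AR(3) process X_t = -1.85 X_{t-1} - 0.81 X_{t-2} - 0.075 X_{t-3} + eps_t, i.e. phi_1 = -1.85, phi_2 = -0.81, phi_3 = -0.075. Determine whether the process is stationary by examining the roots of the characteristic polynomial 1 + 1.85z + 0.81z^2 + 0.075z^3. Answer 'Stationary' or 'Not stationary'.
\text{Not stationary}

The AR(p) characteristic polynomial is P(z) = 1 + 1.85z + 0.81z^2 + 0.075z^3.
Stationarity requires all roots to lie outside the unit circle, i.e. |z| > 1 for every root.
Degree 3: look for a simple real root z0 first, then factor out (1 - z/z0) and solve the remaining quadratic.
Testing z0 = -0.8: P(-0.8) = 1 + (1.85)(-0.8) + (0.81)(-0.8)^2 + (0.075)(-0.8)^3
  = 1 + (-1.48) + (0.5184) + (-0.0384) = 0.  So z_0 = -0.8 is a root, |z_0| = 0.8.
Divide out the factor (1 + 1.25 z) = (1 - z/z0) (since 1/z0 = -1.25):
  P(z) = (1 + 1.25 z)(1 + (0.6) z + (0.06) z^2)
  [check: z-coef 0.6 - (-1.25) = 1.85; z^2-coef 0.06 - (-1.25)(0.6) = 0.81; z^3-coef -(-1.25)(0.06) = 0.075.]
Remaining roots from the quadratic factor 1 + (0.6) z + (0.06) z^2:
  Set 1 + (0.6) z + (0.06) z^2 = 0, i.e. a z^2 + b z + c = 0 with a = 0.06, b = 0.6, c = 1.
  Discriminant D = b^2 - 4ac = (0.6)^2 - 4*(0.06)*1 = 0.36 - (0.24) = 0.12.
  D >= 0, so the roots are real: z = (-b +/- sqrt(D)) / (2a) = (-0.6 +/- 0.34641) / (0.12).
    z_1 = (-0.6 + 0.34641) / (0.12) = -2.1132,   |z_1| = 2.1132.
    z_2 = (-0.6 - 0.34641) / (0.12) = -7.8868,   |z_2| = 7.8868.
Moduli of all roots: 0.8000, 2.1132, 7.8868.
All moduli strictly greater than 1? No.
Verdict: Not stationary.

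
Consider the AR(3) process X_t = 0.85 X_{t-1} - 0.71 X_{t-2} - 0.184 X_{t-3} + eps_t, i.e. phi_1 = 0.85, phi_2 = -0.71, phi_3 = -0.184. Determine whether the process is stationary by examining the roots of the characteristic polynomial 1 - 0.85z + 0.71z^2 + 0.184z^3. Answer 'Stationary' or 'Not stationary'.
\text{Stationary}

The AR(p) characteristic polynomial is P(z) = 1 - 0.85z + 0.71z^2 + 0.184z^3.
Stationarity requires all roots to lie outside the unit circle, i.e. |z| > 1 for every root.
Degree 3: look for a simple real root z0 first, then factor out (1 - z/z0) and solve the remaining quadratic.
Testing z0 = -5: P(-5) = 1 + (-0.85)(-5) + (0.71)(-5)^2 + (0.184)(-5)^3
  = 1 + (4.25) + (17.75) + (-23) = 0.  So z_0 = -5 is a root, |z_0| = 5.
Divide out the factor (1 + 0.2 z) = (1 - z/z0) (since 1/z0 = -0.2):
  P(z) = (1 + 0.2 z)(1 + (-1.05) z + (0.92) z^2)
  [check: z-coef -1.05 - (-0.2) = -0.85; z^2-coef 0.92 - (-0.2)(-1.05) = 0.71; z^3-coef -(-0.2)(0.92) = 0.184.]
Remaining roots from the quadratic factor 1 + (-1.05) z + (0.92) z^2:
  Set 1 + (-1.05) z + (0.92) z^2 = 0, i.e. a z^2 + b z + c = 0 with a = 0.92, b = -1.05, c = 1.
  Discriminant D = b^2 - 4ac = (-1.05)^2 - 4*(0.92)*1 = 1.1025 - (3.68) = -2.5775.
  D < 0, so the roots are the complex-conjugate pair z = (-b +/- i sqrt(-D)) / (2a) = 0.5707 +/- 0.8725i.
  For a conjugate pair |z|^2 = z * conj(z) = (product of roots) = c/a = 1/(0.92) = 1.086957, so |z| = sqrt(1.086957) = 1.0426 for both roots.
Moduli of all roots: 5.0000, 1.0426, 1.0426.
All moduli strictly greater than 1? Yes.
Verdict: Stationary.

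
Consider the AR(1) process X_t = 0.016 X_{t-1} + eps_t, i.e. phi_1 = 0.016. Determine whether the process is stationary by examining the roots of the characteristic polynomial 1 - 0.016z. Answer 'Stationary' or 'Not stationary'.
\text{Stationary}

The AR(p) characteristic polynomial is P(z) = 1 - 0.016z.
Stationarity requires all roots to lie outside the unit circle, i.e. |z| > 1 for every root.
This is linear in z: 1 + (-0.016) z = 0  =>  z = -1/(-0.016) = 62.5,  |z| = 62.5.
Moduli of all roots: 62.5000.
All moduli strictly greater than 1? Yes.
Verdict: Stationary.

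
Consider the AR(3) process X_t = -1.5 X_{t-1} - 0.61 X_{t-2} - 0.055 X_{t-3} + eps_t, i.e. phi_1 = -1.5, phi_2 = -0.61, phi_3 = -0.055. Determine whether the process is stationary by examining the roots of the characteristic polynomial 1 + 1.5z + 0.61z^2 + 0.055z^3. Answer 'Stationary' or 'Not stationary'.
\text{Stationary}

The AR(p) characteristic polynomial is P(z) = 1 + 1.5z + 0.61z^2 + 0.055z^3.
Stationarity requires all roots to lie outside the unit circle, i.e. |z| > 1 for every root.
Degree 3: look for a simple real root z0 first, then factor out (1 - z/z0) and solve the remaining quadratic.
Testing z0 = -2: P(-2) = 1 + (1.5)(-2) + (0.61)(-2)^2 + (0.055)(-2)^3
  = 1 + (-3) + (2.44) + (-0.44) = 0.  So z_0 = -2 is a root, |z_0| = 2.
Divide out the factor (1 + 0.5 z) = (1 - z/z0) (since 1/z0 = -0.5):
  P(z) = (1 + 0.5 z)(1 + (1) z + (0.11) z^2)
  [check: z-coef 1 - (-0.5) = 1.5; z^2-coef 0.11 - (-0.5)(1) = 0.61; z^3-coef -(-0.5)(0.11) = 0.055.]
Remaining roots from the quadratic factor 1 + (1) z + (0.11) z^2:
  Set 1 + (1) z + (0.11) z^2 = 0, i.e. a z^2 + b z + c = 0 with a = 0.11, b = 1, c = 1.
  Discriminant D = b^2 - 4ac = (1)^2 - 4*(0.11)*1 = 1 - (0.44) = 0.56.
  D >= 0, so the roots are real: z = (-b +/- sqrt(D)) / (2a) = (-1 +/- 0.748331) / (0.22).
    z_1 = (-1 + 0.748331) / (0.22) = -1.1439,   |z_1| = 1.1439.
    z_2 = (-1 - 0.748331) / (0.22) = -7.947,   |z_2| = 7.947.
Moduli of all roots: 2.0000, 1.1439, 7.9470.
All moduli strictly greater than 1? Yes.
Verdict: Stationary.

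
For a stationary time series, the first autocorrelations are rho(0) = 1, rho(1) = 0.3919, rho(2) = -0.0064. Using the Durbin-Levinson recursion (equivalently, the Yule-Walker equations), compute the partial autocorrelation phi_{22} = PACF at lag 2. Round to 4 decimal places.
\phi_{22} = -0.1890

The PACF at lag k is phi_{kk}, the last component of the solution
to the Yule-Walker system G_k phi = r_k where
  (G_k)_{ij} = rho(|i - j|), (r_k)_i = rho(i), i,j = 1..k.
Equivalently, Durbin-Levinson gives phi_{kk} iteratively:
  phi_{11} = rho(1)
  phi_{kk} = [rho(k) - sum_{j=1..k-1} phi_{k-1,j} rho(k-j)]
            / [1 - sum_{j=1..k-1} phi_{k-1,j} rho(j)],
  phi_{k,j} = phi_{k-1,j} - phi_{kk} phi_{k-1,k-j},  j = 1..k-1.
Step k = 1:
  phi_11 = rho(1) = 0.3919.
Step k = 2:
  phi_22 = [rho(2) - phi_11 rho(1)] / [1 - phi_11 rho(1)] = [-0.0064 - (0.3919)(0.3919)] / [1 - (0.3919)(0.3919)]
         = -0.15998561 / 0.84641439 = -0.189.
Therefore phi_{22} = -0.1890.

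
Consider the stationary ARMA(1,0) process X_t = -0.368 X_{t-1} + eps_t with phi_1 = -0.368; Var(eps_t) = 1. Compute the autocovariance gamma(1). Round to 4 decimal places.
\gamma(1) = -0.4256

Multiply the model equation by X_{t-k} and take expectations. With theta_0 = psi_0 = 1 and psi_j the MA(infinity) weights, this gives
  gamma(k) - sum_i phi_i gamma(k-i) = c_k,
  c_k = sigma^2 * sum_{j=k..q} theta_j psi_{j-k}   (c_k = 0 for k > q),
using gamma(-m) = gamma(m).
Pure AR (q = 0): c_0 = sigma^2 = 1, c_k = 0 for k >= 1.
Equations for k = 0 and k = 1 (AR order 1):
  gamma(0) = phi_1 gamma(1) + c_0
  gamma(1) = phi_1 gamma(0) + c_1
Substituting the second into the first: gamma(0) (1 - phi_1^2) = c_0 + phi_1 c_1, so
  gamma(0) = c_0 / (1 - phi_1^2) = 1 / (1 - (-0.368)^2) = 1 / 0.864576 = 1.156636.
  gamma(1) = phi_1 gamma(0) = (-0.368)(1.156636) = -0.425642.
Therefore gamma(1) = -0.4256 (to 4 decimal places).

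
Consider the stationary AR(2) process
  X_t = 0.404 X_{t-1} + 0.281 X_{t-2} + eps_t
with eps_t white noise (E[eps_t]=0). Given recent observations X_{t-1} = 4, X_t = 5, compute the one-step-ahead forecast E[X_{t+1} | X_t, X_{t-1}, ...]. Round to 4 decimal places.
E[X_{t+1} \mid \mathcal F_t] = 3.1440

For an AR(p) model X_t = c + sum_i phi_i X_{t-i} + eps_t, the
one-step-ahead conditional mean is
  E[X_{t+1} | X_t, ...] = c + sum_i phi_i X_{t+1-i}.
Substitute known values:
  E[X_{t+1} | ...] = (0.404) * (5) + (0.281) * (4)
                   = 3.1440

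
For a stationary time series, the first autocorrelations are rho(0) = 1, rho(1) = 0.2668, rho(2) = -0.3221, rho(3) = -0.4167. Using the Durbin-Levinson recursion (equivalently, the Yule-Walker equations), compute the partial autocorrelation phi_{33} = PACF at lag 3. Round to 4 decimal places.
\phi_{33} = -0.2380

The PACF at lag k is phi_{kk}, the last component of the solution
to the Yule-Walker system G_k phi = r_k where
  (G_k)_{ij} = rho(|i - j|), (r_k)_i = rho(i), i,j = 1..k.
Equivalently, Durbin-Levinson gives phi_{kk} iteratively:
  phi_{11} = rho(1)
  phi_{kk} = [rho(k) - sum_{j=1..k-1} phi_{k-1,j} rho(k-j)]
            / [1 - sum_{j=1..k-1} phi_{k-1,j} rho(j)],
  phi_{k,j} = phi_{k-1,j} - phi_{kk} phi_{k-1,k-j},  j = 1..k-1.
Step k = 1:
  phi_11 = rho(1) = 0.2668.
Step k = 2:
  phi_22 = [rho(2) - phi_11 rho(1)] / [1 - phi_11 rho(1)] = [-0.3221 - (0.2668)(0.2668)] / [1 - (0.2668)(0.2668)]
         = -0.39328224 / 0.92881776 = -0.423422.
  Update: phi_21 = phi_11 - phi_22 phi_11 = 0.2668 - (-0.423422)(0.2668) = 0.379769.
Step k = 3:
  phi_33 = [rho(3) - phi_21 rho(2) - phi_22 rho(1)] / [1 - phi_21 rho(1) - phi_22 rho(2)]
    numerator   = -0.4167 - (0.379769)(-0.3221) - (-0.423422)(0.2668) = -0.18140728
    denominator = 1 - (0.379769)(0.2668) - (-0.423422)(-0.3221) = 0.76229325
  phi_33 = -0.18140728 / 0.76229325 = -0.238.
Therefore phi_{33} = -0.2380.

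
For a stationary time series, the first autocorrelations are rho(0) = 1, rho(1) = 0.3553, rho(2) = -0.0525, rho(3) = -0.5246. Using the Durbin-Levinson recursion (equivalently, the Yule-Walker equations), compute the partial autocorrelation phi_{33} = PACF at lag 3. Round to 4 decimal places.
\phi_{33} = -0.5130

The PACF at lag k is phi_{kk}, the last component of the solution
to the Yule-Walker system G_k phi = r_k where
  (G_k)_{ij} = rho(|i - j|), (r_k)_i = rho(i), i,j = 1..k.
Equivalently, Durbin-Levinson gives phi_{kk} iteratively:
  phi_{11} = rho(1)
  phi_{kk} = [rho(k) - sum_{j=1..k-1} phi_{k-1,j} rho(k-j)]
            / [1 - sum_{j=1..k-1} phi_{k-1,j} rho(j)],
  phi_{k,j} = phi_{k-1,j} - phi_{kk} phi_{k-1,k-j},  j = 1..k-1.
Step k = 1:
  phi_11 = rho(1) = 0.3553.
Step k = 2:
  phi_22 = [rho(2) - phi_11 rho(1)] / [1 - phi_11 rho(1)] = [-0.0525 - (0.3553)(0.3553)] / [1 - (0.3553)(0.3553)]
         = -0.17873809 / 0.87376191 = -0.204562.
  Update: phi_21 = phi_11 - phi_22 phi_11 = 0.3553 - (-0.204562)(0.3553) = 0.427981.
Step k = 3:
  phi_33 = [rho(3) - phi_21 rho(2) - phi_22 rho(1)] / [1 - phi_21 rho(1) - phi_22 rho(2)]
    numerator   = -0.5246 - (0.427981)(-0.0525) - (-0.204562)(0.3553) = -0.42945029
    denominator = 1 - (0.427981)(0.3553) - (-0.204562)(-0.0525) = 0.83719897
  phi_33 = -0.42945029 / 0.83719897 = -0.513.
Therefore phi_{33} = -0.5130.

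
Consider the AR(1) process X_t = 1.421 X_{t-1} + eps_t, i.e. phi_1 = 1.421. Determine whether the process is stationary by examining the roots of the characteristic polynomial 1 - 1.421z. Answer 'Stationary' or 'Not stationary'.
\text{Not stationary}

The AR(p) characteristic polynomial is P(z) = 1 - 1.421z.
Stationarity requires all roots to lie outside the unit circle, i.e. |z| > 1 for every root.
This is linear in z: 1 + (-1.421) z = 0  =>  z = -1/(-1.421) = 0.70373,  |z| = 0.70373.
Moduli of all roots: 0.7037.
All moduli strictly greater than 1? No.
Verdict: Not stationary.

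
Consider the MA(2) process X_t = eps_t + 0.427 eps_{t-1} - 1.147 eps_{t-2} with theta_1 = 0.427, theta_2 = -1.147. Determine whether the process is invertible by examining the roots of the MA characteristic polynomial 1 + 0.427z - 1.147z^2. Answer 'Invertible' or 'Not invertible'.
\text{Not invertible}

The MA(q) characteristic polynomial is P(z) = 1 + 0.427z - 1.147z^2.
Invertibility requires all roots to lie outside the unit circle, i.e. |z| > 1 for every root.
Set 1 + (0.427) z + (-1.147) z^2 = 0, i.e. a z^2 + b z + c = 0 with a = -1.147, b = 0.427, c = 1.
Discriminant D = b^2 - 4ac = (0.427)^2 - 4*(-1.147)*1 = 0.182329 - (-4.588) = 4.770329.
D >= 0, so the roots are real: z = (-b +/- sqrt(D)) / (2a) = (-0.427 +/- 2.184108) / (-2.294).
  z_1 = (-0.427 + 2.184108) / (-2.294) = -0.766,   |z_1| = 0.766.
  z_2 = (-0.427 - 2.184108) / (-2.294) = 1.1382,   |z_2| = 1.1382.
Moduli of all roots: 0.7660, 1.1382.
All moduli strictly greater than 1? No.
Verdict: Not invertible.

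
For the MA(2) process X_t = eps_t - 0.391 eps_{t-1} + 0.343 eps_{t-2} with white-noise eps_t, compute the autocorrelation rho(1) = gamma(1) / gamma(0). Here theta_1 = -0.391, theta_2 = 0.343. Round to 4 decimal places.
\rho(1) = -0.4133

For an MA(q) process with theta_0 = 1, the autocovariance is
  gamma(k) = sigma^2 * sum_{i=0..q-k} theta_i * theta_{i+k},
and rho(k) = gamma(k) / gamma(0). Sigma^2 cancels.
  numerator   = (1)*(-0.391) + (-0.391)*(0.343) = -0.525113.
  denominator = (1)^2 + (-0.391)^2 + (0.343)^2 = 1.27053.
  rho(1) = -0.525113 / 1.27053 = -0.4133.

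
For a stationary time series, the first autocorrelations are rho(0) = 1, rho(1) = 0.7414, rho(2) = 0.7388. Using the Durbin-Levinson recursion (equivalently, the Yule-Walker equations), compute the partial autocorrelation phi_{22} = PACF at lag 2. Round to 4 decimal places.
\phi_{22} = 0.4200

The PACF at lag k is phi_{kk}, the last component of the solution
to the Yule-Walker system G_k phi = r_k where
  (G_k)_{ij} = rho(|i - j|), (r_k)_i = rho(i), i,j = 1..k.
Equivalently, Durbin-Levinson gives phi_{kk} iteratively:
  phi_{11} = rho(1)
  phi_{kk} = [rho(k) - sum_{j=1..k-1} phi_{k-1,j} rho(k-j)]
            / [1 - sum_{j=1..k-1} phi_{k-1,j} rho(j)],
  phi_{k,j} = phi_{k-1,j} - phi_{kk} phi_{k-1,k-j},  j = 1..k-1.
Step k = 1:
  phi_11 = rho(1) = 0.7414.
Step k = 2:
  phi_22 = [rho(2) - phi_11 rho(1)] / [1 - phi_11 rho(1)] = [0.7388 - (0.7414)(0.7414)] / [1 - (0.7414)(0.7414)]
         = 0.18912604 / 0.45032604 = 0.42.
Therefore phi_{22} = 0.4200.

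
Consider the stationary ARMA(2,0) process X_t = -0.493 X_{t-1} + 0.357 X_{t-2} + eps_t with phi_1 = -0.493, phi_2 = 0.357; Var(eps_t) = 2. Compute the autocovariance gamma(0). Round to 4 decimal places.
\gamma(0) = 5.5615

Multiply the model equation by X_{t-k} and take expectations. With theta_0 = psi_0 = 1 and psi_j the MA(infinity) weights, this gives
  gamma(k) - sum_i phi_i gamma(k-i) = c_k,
  c_k = sigma^2 * sum_{j=k..q} theta_j psi_{j-k}   (c_k = 0 for k > q),
using gamma(-m) = gamma(m).
Pure AR (q = 0): c_0 = sigma^2 = 2, c_k = 0 for k >= 1.
Equations for k = 0, 1, 2 (AR order 2, c_2 = 0):
  (E0) gamma(0) = phi_1 gamma(1) + phi_2 gamma(2) + c_0
  (E1) gamma(1) = phi_1 gamma(0) + phi_2 gamma(1) + c_1
  (E2) gamma(2) = phi_1 gamma(1) + phi_2 gamma(0)
From (E1): gamma(1) = A gamma(0) + B with
  A = phi_1 / (1 - phi_2) = -0.493 / 0.643 = -0.766719,   B = c_1 / (1 - phi_2) = 0 / 0.643 = 0.
Insert (E2) into (E0): gamma(0) (1 - phi_2^2) = phi_1 (1 + phi_2) gamma(1) + c_0.
  phi_1 (1 + phi_2) = (-0.493)(1.357) = -0.669001,   1 - phi_2^2 = 0.872551.
Replace gamma(1) by A gamma(0) + B and collect gamma(0):
  gamma(0) [0.872551 - (-0.669001)(-0.766719)] = c_0 = 2
  gamma(0) * 0.359616 = 2
  gamma(0) = 2 / 0.359616 = 5.561495.
Therefore gamma(0) = 5.5615 (to 4 decimal places).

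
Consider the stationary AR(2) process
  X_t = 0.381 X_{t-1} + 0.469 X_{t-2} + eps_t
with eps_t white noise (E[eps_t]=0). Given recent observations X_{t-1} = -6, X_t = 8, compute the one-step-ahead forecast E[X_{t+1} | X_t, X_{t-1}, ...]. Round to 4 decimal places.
E[X_{t+1} \mid \mathcal F_t] = 0.2340

For an AR(p) model X_t = c + sum_i phi_i X_{t-i} + eps_t, the
one-step-ahead conditional mean is
  E[X_{t+1} | X_t, ...] = c + sum_i phi_i X_{t+1-i}.
Substitute known values:
  E[X_{t+1} | ...] = (0.381) * (8) + (0.469) * (-6)
                   = 0.2340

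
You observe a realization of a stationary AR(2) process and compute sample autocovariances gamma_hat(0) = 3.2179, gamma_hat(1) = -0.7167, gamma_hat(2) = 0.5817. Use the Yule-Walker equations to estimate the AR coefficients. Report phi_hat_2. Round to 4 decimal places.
\hat\phi_{2} = 0.1380

The Yule-Walker equations for an AR(p) process read, in matrix form,
  Gamma_p phi = r_p,   with   (Gamma_p)_{ij} = gamma(|i - j|),
                       (r_p)_i = gamma(i),   i,j = 1..p.
Substitute the sample gammas (Toeplitz matrix and right-hand side of size 2):
  Gamma_p = [[3.2179, -0.7167], [-0.7167, 3.2179]]
  r_p     = [-0.7167, 0.5817]
Written out:
  3.2179 phi_1 - 0.7167 phi_2 = -0.7167
  -0.7167 phi_1 + 3.2179 phi_2 = 0.5817
Solve by Cramer's rule:
  det = gamma(0)^2 - gamma(1)^2 = (3.2179)^2 - (-0.7167)^2 = 10.35488041 - 0.51365889 = 9.84122152
  phi_hat_1 = [gamma(1) gamma(0) - gamma(1) gamma(2)] / det = [(-0.7167)(3.2179) - (-0.7167)(0.5817)] / 9.84122152 = -1.88936454 / 9.84122152 = -0.192
  phi_hat_2 = [gamma(0) gamma(2) - gamma(1)^2] / det = [(3.2179)(0.5817) - (-0.7167)^2] / 9.84122152 = 1.35819354 / 9.84122152 = 0.138
So phi_hat = [-0.1920, 0.1380].
Therefore phi_hat_2 = 0.1380.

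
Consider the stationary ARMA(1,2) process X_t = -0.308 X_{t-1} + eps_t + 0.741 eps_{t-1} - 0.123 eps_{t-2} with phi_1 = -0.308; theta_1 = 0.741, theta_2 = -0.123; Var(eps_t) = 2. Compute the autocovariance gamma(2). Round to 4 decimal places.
\gamma(2) = -0.4306

Multiply the model equation by X_{t-k} and take expectations. With theta_0 = psi_0 = 1 and psi_j the MA(infinity) weights, this gives
  gamma(k) - sum_i phi_i gamma(k-i) = c_k,
  c_k = sigma^2 * sum_{j=k..q} theta_j psi_{j-k}   (c_k = 0 for k > q),
using gamma(-m) = gamma(m).
psi-weights needed (psi_j = theta_j + sum_i phi_i psi_{j-i}):
  psi_1 = theta_1 + phi_1 = 0.741 + (-0.308) = 0.433
  psi_2 = theta_2 + phi_1 psi_1 = -0.123 + (-0.308)(0.433) = -0.256364
Right-hand sides:
  c_0 = sigma^2 (1 + theta_1 psi_1 + theta_2 psi_2) = 2 * (1 + (0.741)(0.433) + (-0.123)(-0.256364)) = 2 * 1.352386 = 2.704772
  c_1 = sigma^2 (theta_1 + theta_2 psi_1) = 2 * (0.741 + (-0.123)(0.433)) = 1.375482
  c_2 = sigma^2 theta_2 = 2 * (-0.123) = -0.246
Equations for k = 0 and k = 1 (AR order 1):
  gamma(0) = phi_1 gamma(1) + c_0
  gamma(1) = phi_1 gamma(0) + c_1
Substituting the second into the first: gamma(0) (1 - phi_1^2) = c_0 + phi_1 c_1, so
  gamma(0) = (c_0 + phi_1 c_1) / (1 - phi_1^2) = (2.704772 + (-0.308)(1.375482)) / (1 - (-0.308)^2) = 2.281123 / 0.905136 = 2.520199.
  gamma(1) = phi_1 gamma(0) + c_1 = (-0.308)(2.520199) + (1.375482) = 0.599261.
For k = 2: gamma(2) = phi_1 gamma(1) + c_2
  = (-0.308)(0.599261) + (-0.246) = -0.430572.
Therefore gamma(2) = -0.4306 (to 4 decimal places).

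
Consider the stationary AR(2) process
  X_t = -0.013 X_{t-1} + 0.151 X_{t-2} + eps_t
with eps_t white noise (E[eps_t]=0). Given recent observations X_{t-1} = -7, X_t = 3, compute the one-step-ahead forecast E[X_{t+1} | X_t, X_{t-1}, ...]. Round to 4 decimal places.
E[X_{t+1} \mid \mathcal F_t] = -1.0960

For an AR(p) model X_t = c + sum_i phi_i X_{t-i} + eps_t, the
one-step-ahead conditional mean is
  E[X_{t+1} | X_t, ...] = c + sum_i phi_i X_{t+1-i}.
Substitute known values:
  E[X_{t+1} | ...] = (-0.013) * (3) + (0.151) * (-7)
                   = -1.0960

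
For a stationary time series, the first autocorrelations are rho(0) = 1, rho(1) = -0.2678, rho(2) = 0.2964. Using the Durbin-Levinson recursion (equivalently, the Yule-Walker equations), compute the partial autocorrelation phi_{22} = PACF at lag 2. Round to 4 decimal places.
\phi_{22} = 0.2420

The PACF at lag k is phi_{kk}, the last component of the solution
to the Yule-Walker system G_k phi = r_k where
  (G_k)_{ij} = rho(|i - j|), (r_k)_i = rho(i), i,j = 1..k.
Equivalently, Durbin-Levinson gives phi_{kk} iteratively:
  phi_{11} = rho(1)
  phi_{kk} = [rho(k) - sum_{j=1..k-1} phi_{k-1,j} rho(k-j)]
            / [1 - sum_{j=1..k-1} phi_{k-1,j} rho(j)],
  phi_{k,j} = phi_{k-1,j} - phi_{kk} phi_{k-1,k-j},  j = 1..k-1.
Step k = 1:
  phi_11 = rho(1) = -0.2678.
Step k = 2:
  phi_22 = [rho(2) - phi_11 rho(1)] / [1 - phi_11 rho(1)] = [0.2964 - (-0.2678)(-0.2678)] / [1 - (-0.2678)(-0.2678)]
         = 0.22468316 / 0.92828316 = 0.242.
Therefore phi_{22} = 0.2420.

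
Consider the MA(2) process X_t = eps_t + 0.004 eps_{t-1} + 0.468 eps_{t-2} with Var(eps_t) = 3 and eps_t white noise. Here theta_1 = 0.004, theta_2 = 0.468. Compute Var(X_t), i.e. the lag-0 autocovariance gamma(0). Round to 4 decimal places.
\gamma(0) = 3.6571

For an MA(q) process X_t = eps_t + sum_i theta_i eps_{t-i} with
Var(eps_t) = sigma^2, the variance is
  gamma(0) = sigma^2 * (1 + sum_i theta_i^2).
  sum_i theta_i^2 = (0.004)^2 + (0.468)^2 = 0.000016 + 0.219024 = 0.21904.
  gamma(0) = 3 * (1 + 0.21904) = 3 * 1.21904 = 3.65712, which rounds to 3.6571.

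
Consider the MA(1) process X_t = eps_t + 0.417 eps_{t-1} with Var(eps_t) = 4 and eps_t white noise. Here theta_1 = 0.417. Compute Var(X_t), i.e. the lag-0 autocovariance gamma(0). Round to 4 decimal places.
\gamma(0) = 4.6956

For an MA(q) process X_t = eps_t + sum_i theta_i eps_{t-i} with
Var(eps_t) = sigma^2, the variance is
  gamma(0) = sigma^2 * (1 + sum_i theta_i^2).
  sum_i theta_i^2 = (0.417)^2 = 0.173889.
  gamma(0) = 4 * (1 + 0.173889) = 4 * 1.173889 = 4.695556, which rounds to 4.6956.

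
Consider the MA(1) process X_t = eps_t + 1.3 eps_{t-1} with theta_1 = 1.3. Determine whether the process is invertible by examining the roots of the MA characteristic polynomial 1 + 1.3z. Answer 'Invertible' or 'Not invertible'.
\text{Not invertible}

The MA(q) characteristic polynomial is P(z) = 1 + 1.3z.
Invertibility requires all roots to lie outside the unit circle, i.e. |z| > 1 for every root.
This is linear in z: 1 + (1.3) z = 0  =>  z = -1/(1.3) = -0.769231,  |z| = 0.769231.
Moduli of all roots: 0.7692.
All moduli strictly greater than 1? No.
Verdict: Not invertible.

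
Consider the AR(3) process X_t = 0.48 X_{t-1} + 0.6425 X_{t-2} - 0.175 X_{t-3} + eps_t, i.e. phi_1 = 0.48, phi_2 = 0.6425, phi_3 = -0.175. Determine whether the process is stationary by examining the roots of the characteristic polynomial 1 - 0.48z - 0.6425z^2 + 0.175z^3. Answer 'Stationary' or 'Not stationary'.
\text{Stationary}

The AR(p) characteristic polynomial is P(z) = 1 - 0.48z - 0.6425z^2 + 0.175z^3.
Stationarity requires all roots to lie outside the unit circle, i.e. |z| > 1 for every root.
Degree 3: look for a simple real root z0 first, then factor out (1 - z/z0) and solve the remaining quadratic.
Testing z0 = 4: P(4) = 1 + (-0.48)(4) + (-0.6425)(4)^2 + (0.175)(4)^3
  = 1 + (-1.92) + (-10.28) + (11.2) = 0.  So z_0 = 4 is a root, |z_0| = 4.
Divide out the factor (1 - 0.25 z) = (1 - z/z0) (since 1/z0 = 0.25):
  P(z) = (1 - 0.25 z)(1 + (-0.23) z + (-0.7) z^2)
  [check: z-coef -0.23 - (0.25) = -0.48; z^2-coef -0.7 - (0.25)(-0.23) = -0.6425; z^3-coef -(0.25)(-0.7) = 0.175.]
Remaining roots from the quadratic factor 1 + (-0.23) z + (-0.7) z^2:
  Set 1 + (-0.23) z + (-0.7) z^2 = 0, i.e. a z^2 + b z + c = 0 with a = -0.7, b = -0.23, c = 1.
  Discriminant D = b^2 - 4ac = (-0.23)^2 - 4*(-0.7)*1 = 0.0529 - (-2.8) = 2.8529.
  D >= 0, so the roots are real: z = (-b +/- sqrt(D)) / (2a) = (0.23 +/- 1.689053) / (-1.4).
    z_1 = (0.23 + 1.689053) / (-1.4) = -1.3708,   |z_1| = 1.3708.
    z_2 = (0.23 - 1.689053) / (-1.4) = 1.0422,   |z_2| = 1.0422.
Moduli of all roots: 4.0000, 1.3708, 1.0422.
All moduli strictly greater than 1? Yes.
Verdict: Stationary.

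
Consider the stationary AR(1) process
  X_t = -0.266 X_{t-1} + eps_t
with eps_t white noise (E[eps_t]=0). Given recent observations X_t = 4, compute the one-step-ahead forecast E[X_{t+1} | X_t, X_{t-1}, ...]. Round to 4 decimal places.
E[X_{t+1} \mid \mathcal F_t] = -1.0640

For an AR(p) model X_t = c + sum_i phi_i X_{t-i} + eps_t, the
one-step-ahead conditional mean is
  E[X_{t+1} | X_t, ...] = c + sum_i phi_i X_{t+1-i}.
Substitute known values:
  E[X_{t+1} | ...] = (-0.266) * (4)
                   = -1.0640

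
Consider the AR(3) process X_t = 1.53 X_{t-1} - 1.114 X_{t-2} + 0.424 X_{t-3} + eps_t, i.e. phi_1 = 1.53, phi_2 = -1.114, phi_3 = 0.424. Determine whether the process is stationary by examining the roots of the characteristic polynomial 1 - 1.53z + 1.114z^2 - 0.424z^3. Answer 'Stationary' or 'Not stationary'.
\text{Stationary}

The AR(p) characteristic polynomial is P(z) = 1 - 1.53z + 1.114z^2 - 0.424z^3.
Stationarity requires all roots to lie outside the unit circle, i.e. |z| > 1 for every root.
Degree 3: look for a simple real root z0 first, then factor out (1 - z/z0) and solve the remaining quadratic.
Testing z0 = 1.25: P(1.25) = 1 + (-1.53)(1.25) + (1.114)(1.25)^2 + (-0.424)(1.25)^3
  = 1 + (-1.9125) + (1.740625) + (-0.828125) = 0.  So z_0 = 1.25 is a root, |z_0| = 1.25.
Divide out the factor (1 - 0.8 z) = (1 - z/z0) (since 1/z0 = 0.8):
  P(z) = (1 - 0.8 z)(1 + (-0.73) z + (0.53) z^2)
  [check: z-coef -0.73 - (0.8) = -1.53; z^2-coef 0.53 - (0.8)(-0.73) = 1.114; z^3-coef -(0.8)(0.53) = -0.424.]
Remaining roots from the quadratic factor 1 + (-0.73) z + (0.53) z^2:
  Set 1 + (-0.73) z + (0.53) z^2 = 0, i.e. a z^2 + b z + c = 0 with a = 0.53, b = -0.73, c = 1.
  Discriminant D = b^2 - 4ac = (-0.73)^2 - 4*(0.53)*1 = 0.5329 - (2.12) = -1.5871.
  D < 0, so the roots are the complex-conjugate pair z = (-b +/- i sqrt(-D)) / (2a) = 0.6887 +/- 1.1885i.
  For a conjugate pair |z|^2 = z * conj(z) = (product of roots) = c/a = 1/(0.53) = 1.886792, so |z| = sqrt(1.886792) = 1.3736 for both roots.
Moduli of all roots: 1.2500, 1.3736, 1.3736.
All moduli strictly greater than 1? Yes.
Verdict: Stationary.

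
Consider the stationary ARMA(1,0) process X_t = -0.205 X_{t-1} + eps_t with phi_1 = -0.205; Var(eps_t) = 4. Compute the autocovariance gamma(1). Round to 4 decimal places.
\gamma(1) = -0.8560

Multiply the model equation by X_{t-k} and take expectations. With theta_0 = psi_0 = 1 and psi_j the MA(infinity) weights, this gives
  gamma(k) - sum_i phi_i gamma(k-i) = c_k,
  c_k = sigma^2 * sum_{j=k..q} theta_j psi_{j-k}   (c_k = 0 for k > q),
using gamma(-m) = gamma(m).
Pure AR (q = 0): c_0 = sigma^2 = 4, c_k = 0 for k >= 1.
Equations for k = 0 and k = 1 (AR order 1):
  gamma(0) = phi_1 gamma(1) + c_0
  gamma(1) = phi_1 gamma(0) + c_1
Substituting the second into the first: gamma(0) (1 - phi_1^2) = c_0 + phi_1 c_1, so
  gamma(0) = c_0 / (1 - phi_1^2) = 4 / (1 - (-0.205)^2) = 4 / 0.957975 = 4.175474.
  gamma(1) = phi_1 gamma(0) = (-0.205)(4.175474) = -0.855972.
Therefore gamma(1) = -0.8560 (to 4 decimal places).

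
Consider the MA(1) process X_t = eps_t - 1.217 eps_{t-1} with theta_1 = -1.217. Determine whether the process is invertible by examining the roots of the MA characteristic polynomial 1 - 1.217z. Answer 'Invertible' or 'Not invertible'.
\text{Not invertible}

The MA(q) characteristic polynomial is P(z) = 1 - 1.217z.
Invertibility requires all roots to lie outside the unit circle, i.e. |z| > 1 for every root.
This is linear in z: 1 + (-1.217) z = 0  =>  z = -1/(-1.217) = 0.821693,  |z| = 0.821693.
Moduli of all roots: 0.8217.
All moduli strictly greater than 1? No.
Verdict: Not invertible.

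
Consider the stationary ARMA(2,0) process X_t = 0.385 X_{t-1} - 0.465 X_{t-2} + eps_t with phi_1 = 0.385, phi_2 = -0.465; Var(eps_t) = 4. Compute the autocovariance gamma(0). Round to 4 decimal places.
\gamma(0) = 5.4821

Multiply the model equation by X_{t-k} and take expectations. With theta_0 = psi_0 = 1 and psi_j the MA(infinity) weights, this gives
  gamma(k) - sum_i phi_i gamma(k-i) = c_k,
  c_k = sigma^2 * sum_{j=k..q} theta_j psi_{j-k}   (c_k = 0 for k > q),
using gamma(-m) = gamma(m).
Pure AR (q = 0): c_0 = sigma^2 = 4, c_k = 0 for k >= 1.
Equations for k = 0, 1, 2 (AR order 2, c_2 = 0):
  (E0) gamma(0) = phi_1 gamma(1) + phi_2 gamma(2) + c_0
  (E1) gamma(1) = phi_1 gamma(0) + phi_2 gamma(1) + c_1
  (E2) gamma(2) = phi_1 gamma(1) + phi_2 gamma(0)
From (E1): gamma(1) = A gamma(0) + B with
  A = phi_1 / (1 - phi_2) = 0.385 / 1.465 = 0.262799,   B = c_1 / (1 - phi_2) = 0 / 1.465 = 0.
Insert (E2) into (E0): gamma(0) (1 - phi_2^2) = phi_1 (1 + phi_2) gamma(1) + c_0.
  phi_1 (1 + phi_2) = (0.385)(0.535) = 0.205975,   1 - phi_2^2 = 0.783775.
Replace gamma(1) by A gamma(0) + B and collect gamma(0):
  gamma(0) [0.783775 - (0.205975)(0.262799)] = c_0 = 4
  gamma(0) * 0.729645 = 4
  gamma(0) = 4 / 0.729645 = 5.482118.
Therefore gamma(0) = 5.4821 (to 4 decimal places).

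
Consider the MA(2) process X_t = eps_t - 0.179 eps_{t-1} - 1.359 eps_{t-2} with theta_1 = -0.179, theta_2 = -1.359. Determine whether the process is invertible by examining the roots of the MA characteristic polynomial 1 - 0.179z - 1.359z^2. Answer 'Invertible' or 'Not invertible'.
\text{Not invertible}

The MA(q) characteristic polynomial is P(z) = 1 - 0.179z - 1.359z^2.
Invertibility requires all roots to lie outside the unit circle, i.e. |z| > 1 for every root.
Set 1 + (-0.179) z + (-1.359) z^2 = 0, i.e. a z^2 + b z + c = 0 with a = -1.359, b = -0.179, c = 1.
Discriminant D = b^2 - 4ac = (-0.179)^2 - 4*(-1.359)*1 = 0.032041 - (-5.436) = 5.468041.
D >= 0, so the roots are real: z = (-b +/- sqrt(D)) / (2a) = (0.179 +/- 2.338384) / (-2.718).
  z_1 = (0.179 + 2.338384) / (-2.718) = -0.9262,   |z_1| = 0.9262.
  z_2 = (0.179 - 2.338384) / (-2.718) = 0.7945,   |z_2| = 0.7945.
Moduli of all roots: 0.9262, 0.7945.
All moduli strictly greater than 1? No.
Verdict: Not invertible.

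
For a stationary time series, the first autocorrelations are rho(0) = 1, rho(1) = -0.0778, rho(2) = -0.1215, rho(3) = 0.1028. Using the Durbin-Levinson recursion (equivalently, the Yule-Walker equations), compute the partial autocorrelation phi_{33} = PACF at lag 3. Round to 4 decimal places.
\phi_{33} = 0.0840

The PACF at lag k is phi_{kk}, the last component of the solution
to the Yule-Walker system G_k phi = r_k where
  (G_k)_{ij} = rho(|i - j|), (r_k)_i = rho(i), i,j = 1..k.
Equivalently, Durbin-Levinson gives phi_{kk} iteratively:
  phi_{11} = rho(1)
  phi_{kk} = [rho(k) - sum_{j=1..k-1} phi_{k-1,j} rho(k-j)]
            / [1 - sum_{j=1..k-1} phi_{k-1,j} rho(j)],
  phi_{k,j} = phi_{k-1,j} - phi_{kk} phi_{k-1,k-j},  j = 1..k-1.
Step k = 1:
  phi_11 = rho(1) = -0.0778.
Step k = 2:
  phi_22 = [rho(2) - phi_11 rho(1)] / [1 - phi_11 rho(1)] = [-0.1215 - (-0.0778)(-0.0778)] / [1 - (-0.0778)(-0.0778)]
         = -0.12755284 / 0.99394716 = -0.12833.
  Update: phi_21 = phi_11 - phi_22 phi_11 = -0.0778 - (-0.12833)(-0.0778) = -0.087784.
Step k = 3:
  phi_33 = [rho(3) - phi_21 rho(2) - phi_22 rho(1)] / [1 - phi_21 rho(1) - phi_22 rho(2)]
    numerator   = 0.1028 - (-0.087784)(-0.1215) - (-0.12833)(-0.0778) = 0.0821502
    denominator = 1 - (-0.087784)(-0.0778) - (-0.12833)(-0.1215) = 0.97757836
  phi_33 = 0.0821502 / 0.97757836 = 0.084.
Therefore phi_{33} = 0.0840.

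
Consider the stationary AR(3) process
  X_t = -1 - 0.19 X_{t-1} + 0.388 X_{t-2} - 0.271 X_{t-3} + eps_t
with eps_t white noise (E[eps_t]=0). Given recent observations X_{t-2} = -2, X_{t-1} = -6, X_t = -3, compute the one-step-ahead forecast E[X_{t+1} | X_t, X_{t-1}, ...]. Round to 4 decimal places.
E[X_{t+1} \mid \mathcal F_t] = -2.2160

For an AR(p) model X_t = c + sum_i phi_i X_{t-i} + eps_t, the
one-step-ahead conditional mean is
  E[X_{t+1} | X_t, ...] = c + sum_i phi_i X_{t+1-i}.
Substitute known values:
  E[X_{t+1} | ...] = -1 + (-0.19) * (-3) + (0.388) * (-6) + (-0.271) * (-2)
                   = -2.2160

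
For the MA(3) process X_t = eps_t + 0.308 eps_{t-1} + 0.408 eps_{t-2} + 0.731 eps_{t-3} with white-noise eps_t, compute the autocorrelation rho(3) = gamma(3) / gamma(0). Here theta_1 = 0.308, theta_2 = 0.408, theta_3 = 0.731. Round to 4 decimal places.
\rho(3) = 0.4071

For an MA(q) process with theta_0 = 1, the autocovariance is
  gamma(k) = sigma^2 * sum_{i=0..q-k} theta_i * theta_{i+k},
and rho(k) = gamma(k) / gamma(0). Sigma^2 cancels.
  numerator   = (1)*(0.731) = 0.731.
  denominator = (1)^2 + (0.308)^2 + (0.408)^2 + (0.731)^2 = 1.795689.
  rho(3) = 0.731 / 1.795689 = 0.4071.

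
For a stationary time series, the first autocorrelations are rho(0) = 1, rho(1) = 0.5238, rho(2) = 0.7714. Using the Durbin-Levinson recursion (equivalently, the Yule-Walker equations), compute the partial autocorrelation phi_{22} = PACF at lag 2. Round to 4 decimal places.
\phi_{22} = 0.6850

The PACF at lag k is phi_{kk}, the last component of the solution
to the Yule-Walker system G_k phi = r_k where
  (G_k)_{ij} = rho(|i - j|), (r_k)_i = rho(i), i,j = 1..k.
Equivalently, Durbin-Levinson gives phi_{kk} iteratively:
  phi_{11} = rho(1)
  phi_{kk} = [rho(k) - sum_{j=1..k-1} phi_{k-1,j} rho(k-j)]
            / [1 - sum_{j=1..k-1} phi_{k-1,j} rho(j)],
  phi_{k,j} = phi_{k-1,j} - phi_{kk} phi_{k-1,k-j},  j = 1..k-1.
Step k = 1:
  phi_11 = rho(1) = 0.5238.
Step k = 2:
  phi_22 = [rho(2) - phi_11 rho(1)] / [1 - phi_11 rho(1)] = [0.7714 - (0.5238)(0.5238)] / [1 - (0.5238)(0.5238)]
         = 0.49703356 / 0.72563356 = 0.685.
Therefore phi_{22} = 0.6850.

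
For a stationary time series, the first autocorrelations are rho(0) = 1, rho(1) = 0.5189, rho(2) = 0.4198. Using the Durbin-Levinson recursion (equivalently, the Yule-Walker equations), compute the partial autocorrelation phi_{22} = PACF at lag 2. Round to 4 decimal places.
\phi_{22} = 0.2060

The PACF at lag k is phi_{kk}, the last component of the solution
to the Yule-Walker system G_k phi = r_k where
  (G_k)_{ij} = rho(|i - j|), (r_k)_i = rho(i), i,j = 1..k.
Equivalently, Durbin-Levinson gives phi_{kk} iteratively:
  phi_{11} = rho(1)
  phi_{kk} = [rho(k) - sum_{j=1..k-1} phi_{k-1,j} rho(k-j)]
            / [1 - sum_{j=1..k-1} phi_{k-1,j} rho(j)],
  phi_{k,j} = phi_{k-1,j} - phi_{kk} phi_{k-1,k-j},  j = 1..k-1.
Step k = 1:
  phi_11 = rho(1) = 0.5189.
Step k = 2:
  phi_22 = [rho(2) - phi_11 rho(1)] / [1 - phi_11 rho(1)] = [0.4198 - (0.5189)(0.5189)] / [1 - (0.5189)(0.5189)]
         = 0.15054279 / 0.73074279 = 0.206.
Therefore phi_{22} = 0.2060.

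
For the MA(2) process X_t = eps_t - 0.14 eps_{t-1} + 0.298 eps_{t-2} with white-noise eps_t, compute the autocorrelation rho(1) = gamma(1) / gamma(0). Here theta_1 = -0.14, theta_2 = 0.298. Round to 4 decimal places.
\rho(1) = -0.1639

For an MA(q) process with theta_0 = 1, the autocovariance is
  gamma(k) = sigma^2 * sum_{i=0..q-k} theta_i * theta_{i+k},
and rho(k) = gamma(k) / gamma(0). Sigma^2 cancels.
  numerator   = (1)*(-0.14) + (-0.14)*(0.298) = -0.18172.
  denominator = (1)^2 + (-0.14)^2 + (0.298)^2 = 1.108404.
  rho(1) = -0.18172 / 1.108404 = -0.1639.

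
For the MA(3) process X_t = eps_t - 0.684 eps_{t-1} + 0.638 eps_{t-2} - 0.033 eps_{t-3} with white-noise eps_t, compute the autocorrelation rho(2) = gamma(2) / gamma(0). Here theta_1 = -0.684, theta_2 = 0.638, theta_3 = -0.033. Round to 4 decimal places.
\rho(2) = 0.3521

For an MA(q) process with theta_0 = 1, the autocovariance is
  gamma(k) = sigma^2 * sum_{i=0..q-k} theta_i * theta_{i+k},
and rho(k) = gamma(k) / gamma(0). Sigma^2 cancels.
  numerator   = (1)*(0.638) + (-0.684)*(-0.033) = 0.660572.
  denominator = (1)^2 + (-0.684)^2 + (0.638)^2 + (-0.033)^2 = 1.875989.
  rho(2) = 0.660572 / 1.875989 = 0.3521.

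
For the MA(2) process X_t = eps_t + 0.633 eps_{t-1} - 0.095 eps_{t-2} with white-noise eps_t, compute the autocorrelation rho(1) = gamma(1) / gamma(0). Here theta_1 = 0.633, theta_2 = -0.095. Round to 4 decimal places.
\rho(1) = 0.4064

For an MA(q) process with theta_0 = 1, the autocovariance is
  gamma(k) = sigma^2 * sum_{i=0..q-k} theta_i * theta_{i+k},
and rho(k) = gamma(k) / gamma(0). Sigma^2 cancels.
  numerator   = (1)*(0.633) + (0.633)*(-0.095) = 0.572865.
  denominator = (1)^2 + (0.633)^2 + (-0.095)^2 = 1.409714.
  rho(1) = 0.572865 / 1.409714 = 0.4064.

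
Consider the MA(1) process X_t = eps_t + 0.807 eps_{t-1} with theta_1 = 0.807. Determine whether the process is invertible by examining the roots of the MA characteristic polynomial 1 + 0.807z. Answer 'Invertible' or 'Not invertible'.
\text{Invertible}

The MA(q) characteristic polynomial is P(z) = 1 + 0.807z.
Invertibility requires all roots to lie outside the unit circle, i.e. |z| > 1 for every root.
This is linear in z: 1 + (0.807) z = 0  =>  z = -1/(0.807) = -1.239157,  |z| = 1.239157.
Moduli of all roots: 1.2392.
All moduli strictly greater than 1? Yes.
Verdict: Invertible.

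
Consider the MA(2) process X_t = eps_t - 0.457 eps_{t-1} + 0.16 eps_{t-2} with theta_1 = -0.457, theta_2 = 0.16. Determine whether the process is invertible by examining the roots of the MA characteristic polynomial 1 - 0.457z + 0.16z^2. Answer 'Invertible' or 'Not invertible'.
\text{Invertible}

The MA(q) characteristic polynomial is P(z) = 1 - 0.457z + 0.16z^2.
Invertibility requires all roots to lie outside the unit circle, i.e. |z| > 1 for every root.
Set 1 + (-0.457) z + (0.16) z^2 = 0, i.e. a z^2 + b z + c = 0 with a = 0.16, b = -0.457, c = 1.
Discriminant D = b^2 - 4ac = (-0.457)^2 - 4*(0.16)*1 = 0.208849 - (0.64) = -0.431151.
D < 0, so the roots are the complex-conjugate pair z = (-b +/- i sqrt(-D)) / (2a) = 1.4281 +/- 2.0519i.
For a conjugate pair |z|^2 = z * conj(z) = (product of roots) = c/a = 1/(0.16) = 6.25, so |z| = sqrt(6.25) = 2.5 for both roots.
Moduli of all roots: 2.5000, 2.5000.
All moduli strictly greater than 1? Yes.
Verdict: Invertible.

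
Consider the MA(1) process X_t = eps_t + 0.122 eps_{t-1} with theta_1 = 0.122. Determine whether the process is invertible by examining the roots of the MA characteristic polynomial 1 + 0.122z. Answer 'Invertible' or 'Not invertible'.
\text{Invertible}

The MA(q) characteristic polynomial is P(z) = 1 + 0.122z.
Invertibility requires all roots to lie outside the unit circle, i.e. |z| > 1 for every root.
This is linear in z: 1 + (0.122) z = 0  =>  z = -1/(0.122) = -8.196721,  |z| = 8.196721.
Moduli of all roots: 8.1967.
All moduli strictly greater than 1? Yes.
Verdict: Invertible.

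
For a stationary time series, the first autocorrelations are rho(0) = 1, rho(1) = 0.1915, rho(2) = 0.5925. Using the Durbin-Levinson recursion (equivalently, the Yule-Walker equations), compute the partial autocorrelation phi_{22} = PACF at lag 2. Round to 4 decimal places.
\phi_{22} = 0.5770

The PACF at lag k is phi_{kk}, the last component of the solution
to the Yule-Walker system G_k phi = r_k where
  (G_k)_{ij} = rho(|i - j|), (r_k)_i = rho(i), i,j = 1..k.
Equivalently, Durbin-Levinson gives phi_{kk} iteratively:
  phi_{11} = rho(1)
  phi_{kk} = [rho(k) - sum_{j=1..k-1} phi_{k-1,j} rho(k-j)]
            / [1 - sum_{j=1..k-1} phi_{k-1,j} rho(j)],
  phi_{k,j} = phi_{k-1,j} - phi_{kk} phi_{k-1,k-j},  j = 1..k-1.
Step k = 1:
  phi_11 = rho(1) = 0.1915.
Step k = 2:
  phi_22 = [rho(2) - phi_11 rho(1)] / [1 - phi_11 rho(1)] = [0.5925 - (0.1915)(0.1915)] / [1 - (0.1915)(0.1915)]
         = 0.55582775 / 0.96332775 = 0.577.
Therefore phi_{22} = 0.5770.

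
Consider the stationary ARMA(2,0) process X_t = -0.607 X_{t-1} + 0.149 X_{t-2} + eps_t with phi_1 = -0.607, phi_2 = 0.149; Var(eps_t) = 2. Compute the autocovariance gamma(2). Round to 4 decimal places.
\gamma(2) = 2.4232

Multiply the model equation by X_{t-k} and take expectations. With theta_0 = psi_0 = 1 and psi_j the MA(infinity) weights, this gives
  gamma(k) - sum_i phi_i gamma(k-i) = c_k,
  c_k = sigma^2 * sum_{j=k..q} theta_j psi_{j-k}   (c_k = 0 for k > q),
using gamma(-m) = gamma(m).
Pure AR (q = 0): c_0 = sigma^2 = 2, c_k = 0 for k >= 1.
Equations for k = 0, 1, 2 (AR order 2, c_2 = 0):
  (E0) gamma(0) = phi_1 gamma(1) + phi_2 gamma(2) + c_0
  (E1) gamma(1) = phi_1 gamma(0) + phi_2 gamma(1) + c_1
  (E2) gamma(2) = phi_1 gamma(1) + phi_2 gamma(0)
From (E1): gamma(1) = A gamma(0) + B with
  A = phi_1 / (1 - phi_2) = -0.607 / 0.851 = -0.713278,   B = c_1 / (1 - phi_2) = 0 / 0.851 = 0.
Insert (E2) into (E0): gamma(0) (1 - phi_2^2) = phi_1 (1 + phi_2) gamma(1) + c_0.
  phi_1 (1 + phi_2) = (-0.607)(1.149) = -0.697443,   1 - phi_2^2 = 0.977799.
Replace gamma(1) by A gamma(0) + B and collect gamma(0):
  gamma(0) [0.977799 - (-0.697443)(-0.713278)] = c_0 = 2
  gamma(0) * 0.480328 = 2
  gamma(0) = 2 / 0.480328 = 4.163822.
  gamma(1) = A gamma(0) = (-0.713278)(4.163822) = -2.969965.
  gamma(2) = phi_1 gamma(1) + phi_2 gamma(0) = (-0.607)(-2.969965) + (0.149)(4.163822) = 2.423178.
Therefore gamma(2) = 2.4232 (to 4 decimal places).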